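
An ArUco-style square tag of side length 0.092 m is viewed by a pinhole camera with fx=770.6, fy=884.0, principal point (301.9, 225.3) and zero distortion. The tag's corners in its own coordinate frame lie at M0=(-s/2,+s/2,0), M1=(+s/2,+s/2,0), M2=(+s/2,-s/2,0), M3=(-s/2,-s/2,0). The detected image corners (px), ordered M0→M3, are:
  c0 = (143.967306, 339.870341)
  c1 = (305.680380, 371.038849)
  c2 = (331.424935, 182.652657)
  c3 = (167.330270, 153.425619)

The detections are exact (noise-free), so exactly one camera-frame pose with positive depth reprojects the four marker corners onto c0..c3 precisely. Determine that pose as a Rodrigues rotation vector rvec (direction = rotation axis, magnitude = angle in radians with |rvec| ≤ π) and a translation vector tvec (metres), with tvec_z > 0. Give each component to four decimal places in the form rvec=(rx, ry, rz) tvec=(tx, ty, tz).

Intrinsics K: fx=770.6, fy=884.0, cx=301.9, cy=225.3
Marker side s = 0.092 m; corners in marker frame (Z=0):
  M0 = (-0.0460, +0.0460, 0)
  M1 = (+0.0460, +0.0460, 0)
  M2 = (+0.0460, -0.0460, 0)
  M3 = (-0.0460, -0.0460, 0)
Detected image corners:
  c0 = (143.967306, 339.870341) px
  c1 = (305.680380, 371.038849) px
  c2 = (331.424935, 182.652657) px
  c3 = (167.330270, 153.425619) px
Planar DLT: solve 8×8 A·h = b for H (H[2,2]=1):
  H  [+1738.62033 -233.95288 +236.51692]
  H  [+292.98708 +2073.32978 +262.25047]
  H  [-0.13493 +0.13857 +1.00000]
B = K⁻¹H; ‖b₁‖=2.341741, ‖b₂‖=2.341741; λ = 2/(‖b₁‖+‖b₂‖) = 0.427033, sign → tz>0 ⇒ λ=+0.427033
r₁ = λ·B[:,0] = (+0.98604,+0.15622,-0.05762); r₂ = λ·B[:,1] = (-0.15283,+0.98648,+0.05917)
r₃ = r₁×r₂ = (+0.06608,-0.04954,+0.99658); SVD([r₁ r₂ r₃]) → R = UVᵀ:
  R  [+0.98604 -0.15283 +0.06608]
  R  [+0.15622 +0.98648 -0.04954]
  R  [-0.05762 +0.05917 +0.99658]
t = (-0.03623, +0.01785, +0.42703) m
tr R = 2.969103; θ = arccos((tr R − 1)/2) = 0.176001 rad = 10.084°
axis k = ((R−Rᵀ)₃₂, (R−Rᵀ)₁₃, (R−Rᵀ)₂₁) / (2 sinθ) = (+0.310454, +0.353244, +0.882517)
rvec = θ·k = (+0.054640, +0.062171, +0.155324)

rvec=(0.0546, 0.0622, 0.1553) tvec=(-0.0362, 0.0178, 0.4270)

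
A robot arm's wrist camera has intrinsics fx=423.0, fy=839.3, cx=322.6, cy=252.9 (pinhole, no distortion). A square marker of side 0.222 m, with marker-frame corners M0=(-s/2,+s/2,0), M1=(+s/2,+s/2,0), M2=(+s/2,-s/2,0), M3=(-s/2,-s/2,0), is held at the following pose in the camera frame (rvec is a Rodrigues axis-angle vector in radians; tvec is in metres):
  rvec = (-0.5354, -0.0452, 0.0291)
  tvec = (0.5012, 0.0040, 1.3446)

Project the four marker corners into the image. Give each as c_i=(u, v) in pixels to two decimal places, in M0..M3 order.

c0=(450.62, 315.02) c1=(522.43, 320.35) c2=(507.37, 200.91) c3=(441.30, 195.35)

Intrinsics K: fx=423.0, fy=839.3, cx=322.6, cy=252.9
Marker side s = 0.222 m; corners in marker frame (Z=0):
  M0 = (-0.1110, +0.1110, 0)
  M1 = (+0.1110, +0.1110, 0)
  M2 = (+0.1110, -0.1110, 0)
  M3 = (-0.1110, -0.1110, 0)
rvec = (-0.5354, -0.0452, 0.0291), |rvec| = θ = 0.53809 rad = 30.830°
Rodrigues: sinθ=0.51250, 1−cosθ=0.14131; R = I + sinθ·[k]× + (1−cosθ)·[k]×²:
    [+0.99859 -0.01591 -0.05065]
    [+0.03953 +0.85969 +0.50929]
    [+0.03545 -0.51058 +0.85910]
t = (0.5012, 0.0040, 1.3446) m
M0: Pc = R·M0+t = (+0.38859, +0.09504, +1.28399); u = 423.0·(+0.38859)/1.28399 + 322.6 = 450.6180, v = 839.3·(+0.09504)/1.28399 + 252.9 = 315.0227
M1: Pc = R·M1+t = (+0.61028, +0.10381, +1.29186); u = 423.0·(+0.61028)/1.29186 + 322.6 = 522.4262, v = 839.3·(+0.10381)/1.29186 + 252.9 = 320.3453
M2: Pc = R·M2+t = (+0.61381, -0.08704, +1.40521); u = 423.0·(+0.61381)/1.40521 + 322.6 = 507.3706, v = 839.3·(-0.08704)/1.40521 + 252.9 = 200.9144
M3: Pc = R·M3+t = (+0.39212, -0.09581, +1.39734); u = 423.0·(+0.39212)/1.39734 + 322.6 = 441.3024, v = 839.3·(-0.09581)/1.39734 + 252.9 = 195.3510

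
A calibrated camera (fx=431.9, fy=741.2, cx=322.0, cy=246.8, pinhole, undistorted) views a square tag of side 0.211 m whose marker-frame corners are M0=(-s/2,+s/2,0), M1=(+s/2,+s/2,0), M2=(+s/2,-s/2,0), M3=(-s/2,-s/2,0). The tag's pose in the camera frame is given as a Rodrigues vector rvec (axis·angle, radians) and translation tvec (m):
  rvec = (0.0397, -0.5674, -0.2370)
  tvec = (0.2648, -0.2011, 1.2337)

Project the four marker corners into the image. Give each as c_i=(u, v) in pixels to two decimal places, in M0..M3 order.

Intrinsics K: fx=431.9, fy=741.2, cx=322.0, cy=246.8
Marker side s = 0.211 m; corners in marker frame (Z=0):
  M0 = (-0.1055, +0.1055, 0)
  M1 = (+0.1055, +0.1055, 0)
  M2 = (+0.1055, -0.1055, 0)
  M3 = (-0.1055, -0.1055, 0)
rvec = (0.0397, -0.5674, -0.2370), |rvec| = θ = 0.61619 rad = 35.305°
Rodrigues: sinθ=0.57793, 1−cosθ=0.18391; R = I + sinθ·[k]× + (1−cosθ)·[k]×²:
    [+0.81685 +0.21137 -0.53673]
    [-0.23320 +0.97203 +0.02790]
    [+0.52761 +0.10237 +0.84329]
t = (0.2648, -0.2011, 1.2337) m
M0: Pc = R·M0+t = (+0.20092, -0.07395, +1.18884); u = 431.9·(+0.20092)/1.18884 + 322.0 = 394.9943, v = 741.2·(-0.07395)/1.18884 + 246.8 = 200.6954
M1: Pc = R·M1+t = (+0.37328, -0.12315, +1.30016); u = 431.9·(+0.37328)/1.30016 + 322.0 = 445.9988, v = 741.2·(-0.12315)/1.30016 + 246.8 = 176.5927
M2: Pc = R·M2+t = (+0.32868, -0.32825, +1.27856); u = 431.9·(+0.32868)/1.27856 + 322.0 = 433.0278, v = 741.2·(-0.32825)/1.27856 + 246.8 = 56.5084
M3: Pc = R·M3+t = (+0.15632, -0.27905, +1.16724); u = 431.9·(+0.15632)/1.16724 + 322.0 = 379.8423, v = 741.2·(-0.27905)/1.16724 + 246.8 = 69.6040

c0=(394.99, 200.70) c1=(446.00, 176.59) c2=(433.03, 56.51) c3=(379.84, 69.60)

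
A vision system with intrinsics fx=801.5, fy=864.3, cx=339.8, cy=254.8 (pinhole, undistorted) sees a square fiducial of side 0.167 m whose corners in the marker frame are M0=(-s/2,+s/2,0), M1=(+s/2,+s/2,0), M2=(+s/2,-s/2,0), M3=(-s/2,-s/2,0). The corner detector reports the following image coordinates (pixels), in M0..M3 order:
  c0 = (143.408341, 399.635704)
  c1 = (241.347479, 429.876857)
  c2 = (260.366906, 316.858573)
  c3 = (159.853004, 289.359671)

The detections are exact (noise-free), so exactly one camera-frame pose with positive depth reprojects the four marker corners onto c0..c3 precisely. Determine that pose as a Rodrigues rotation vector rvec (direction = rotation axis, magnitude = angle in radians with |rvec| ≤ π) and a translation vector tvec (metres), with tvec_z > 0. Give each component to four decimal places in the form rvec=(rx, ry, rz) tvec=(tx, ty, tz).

Intrinsics K: fx=801.5, fy=864.3, cx=339.8, cy=254.8
Marker side s = 0.167 m; corners in marker frame (Z=0):
  M0 = (-0.0835, +0.0835, 0)
  M1 = (+0.0835, +0.0835, 0)
  M2 = (+0.0835, -0.0835, 0)
  M3 = (-0.0835, -0.0835, 0)
Detected image corners:
  c0 = (143.408341, 399.635704) px
  c1 = (241.347479, 429.876857) px
  c2 = (260.366906, 316.858573) px
  c3 = (159.853004, 289.359671) px
Planar DLT: solve 8×8 A·h = b for H (H[2,2]=1):
  H  [+558.07189 -81.23233 +200.41110]
  H  [+108.71577 +712.71343 +359.29214]
  H  [-0.17898 +0.12339 +1.00000]
B = K⁻¹H; ‖b₁‖=0.812499, ‖b₂‖=0.812499; λ = 2/(‖b₁‖+‖b₂‖) = 1.230770, sign → tz>0 ⇒ λ=+1.230770
r₁ = λ·B[:,0] = (+0.95036,+0.21975,-0.22029); r₂ = λ·B[:,1] = (-0.18913,+0.97014,+0.15187)
r₃ = r₁×r₂ = (+0.24708,-0.10267,+0.96354); SVD([r₁ r₂ r₃]) → R = UVᵀ:
  R  [+0.95036 -0.18913 +0.24708]
  R  [+0.21975 +0.97014 -0.10267]
  R  [-0.22029 +0.15187 +0.96354]
t = (-0.21404, +0.14880, +1.23077) m
tr R = 2.884036; θ = arccos((tr R − 1)/2) = 0.342203 rad = 19.607°
axis k = ((R−Rᵀ)₃₂, (R−Rᵀ)₁₃, (R−Rᵀ)₂₁) / (2 sinθ) = (+0.379272, +0.696401, +0.609244)
rvec = θ·k = (+0.129788, +0.238310, +0.208485)

rvec=(0.1298, 0.2383, 0.2085) tvec=(-0.2140, 0.1488, 1.2308)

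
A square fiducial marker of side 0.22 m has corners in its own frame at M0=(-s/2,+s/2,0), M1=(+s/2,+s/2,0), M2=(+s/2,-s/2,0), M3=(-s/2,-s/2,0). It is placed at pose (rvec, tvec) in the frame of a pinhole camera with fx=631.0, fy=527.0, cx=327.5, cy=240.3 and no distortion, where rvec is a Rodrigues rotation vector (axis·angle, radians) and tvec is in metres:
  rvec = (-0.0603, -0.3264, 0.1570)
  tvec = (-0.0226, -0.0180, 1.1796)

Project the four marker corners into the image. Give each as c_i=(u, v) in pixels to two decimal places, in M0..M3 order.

c0=(249.01, 273.94) c1=(361.25, 287.72) c2=(377.05, 193.56) c3=(267.56, 174.37)

Intrinsics K: fx=631.0, fy=527.0, cx=327.5, cy=240.3
Marker side s = 0.22 m; corners in marker frame (Z=0):
  M0 = (-0.1100, +0.1100, 0)
  M1 = (+0.1100, +0.1100, 0)
  M2 = (+0.1100, -0.1100, 0)
  M3 = (-0.1100, -0.1100, 0)
rvec = (-0.0603, -0.3264, 0.1570), |rvec| = θ = 0.36718 rad = 21.038°
Rodrigues: sinθ=0.35899, 1−cosθ=0.06666; R = I + sinθ·[k]× + (1−cosθ)·[k]×²:
    [+0.93514 -0.14376 -0.32380]
    [+0.16323 +0.98602 +0.03362]
    [+0.31443 -0.08429 +0.94553]
t = (-0.0226, -0.0180, 1.1796) m
M0: Pc = R·M0+t = (-0.14128, +0.07251, +1.13574); u = 631.0·(-0.14128)/1.13574 + 327.5 = 249.0072, v = 527.0·(+0.07251)/1.13574 + 240.3 = 273.9442
M1: Pc = R·M1+t = (+0.06445, +0.10842, +1.20492); u = 631.0·(+0.06445)/1.20492 + 327.5 = 361.2524, v = 527.0·(+0.10842)/1.20492 + 240.3 = 287.7187
M2: Pc = R·M2+t = (+0.09608, -0.10851, +1.22346); u = 631.0·(+0.09608)/1.22346 + 327.5 = 377.0531, v = 527.0·(-0.10851)/1.22346 + 240.3 = 193.5612
M3: Pc = R·M3+t = (-0.10965, -0.14442, +1.15428); u = 631.0·(-0.10965)/1.15428 + 327.5 = 267.5581, v = 527.0·(-0.14442)/1.15428 + 240.3 = 174.3651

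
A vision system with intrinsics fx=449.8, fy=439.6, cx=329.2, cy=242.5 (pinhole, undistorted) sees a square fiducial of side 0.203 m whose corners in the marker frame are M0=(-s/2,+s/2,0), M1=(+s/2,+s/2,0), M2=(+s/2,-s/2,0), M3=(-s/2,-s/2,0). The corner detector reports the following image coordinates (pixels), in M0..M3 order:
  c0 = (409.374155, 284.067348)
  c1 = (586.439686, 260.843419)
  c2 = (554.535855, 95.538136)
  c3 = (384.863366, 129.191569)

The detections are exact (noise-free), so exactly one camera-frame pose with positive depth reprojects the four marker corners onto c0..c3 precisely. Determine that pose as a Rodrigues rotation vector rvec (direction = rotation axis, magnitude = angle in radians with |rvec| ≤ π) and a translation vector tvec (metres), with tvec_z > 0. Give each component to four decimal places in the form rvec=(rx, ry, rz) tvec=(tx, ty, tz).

Intrinsics K: fx=449.8, fy=439.6, cx=329.2, cy=242.5
Marker side s = 0.203 m; corners in marker frame (Z=0):
  M0 = (-0.1015, +0.1015, 0)
  M1 = (+0.1015, +0.1015, 0)
  M2 = (+0.1015, -0.1015, 0)
  M3 = (-0.1015, -0.1015, 0)
Detected image corners:
  c0 = (409.374155, 284.067348) px
  c1 = (586.439686, 260.843419) px
  c2 = (554.535855, 95.538136) px
  c3 = (384.863366, 129.191569) px
Planar DLT: solve 8×8 A·h = b for H (H[2,2]=1):
  H  [+685.30178 +64.08500 +480.52022]
  H  [-207.48483 +758.19646 +191.66618]
  H  [-0.34818 -0.15342 +1.00000]
B = K⁻¹H; ‖b₁‖=1.833649, ‖b₂‖=1.833649; λ = 2/(‖b₁‖+‖b₂‖) = 0.545361, sign → tz>0 ⇒ λ=+0.545361
r₁ = λ·B[:,0] = (+0.96987,-0.15266,-0.18988); r₂ = λ·B[:,1] = (+0.13893,+0.98676,-0.08367)
r₃ = r₁×r₂ = (+0.20014,+0.05477,+0.97824); SVD([r₁ r₂ r₃]) → R = UVᵀ:
  R  [+0.96987 +0.13893 +0.20014]
  R  [-0.15266 +0.98676 +0.05477]
  R  [-0.18988 -0.08367 +0.97824]
t = (+0.18347, -0.06306, +0.54536) m
tr R = 2.934863; θ = arccos((tr R − 1)/2) = 0.255918 rad = 14.663°
axis k = ((R−Rᵀ)₃₂, (R−Rᵀ)₁₃, (R−Rᵀ)₂₁) / (2 sinθ) = (-0.273438, +0.770389, -0.575962)
rvec = θ·k = (-0.069978, +0.197156, -0.147399)

rvec=(-0.0700, 0.1972, -0.1474) tvec=(0.1835, -0.0631, 0.5454)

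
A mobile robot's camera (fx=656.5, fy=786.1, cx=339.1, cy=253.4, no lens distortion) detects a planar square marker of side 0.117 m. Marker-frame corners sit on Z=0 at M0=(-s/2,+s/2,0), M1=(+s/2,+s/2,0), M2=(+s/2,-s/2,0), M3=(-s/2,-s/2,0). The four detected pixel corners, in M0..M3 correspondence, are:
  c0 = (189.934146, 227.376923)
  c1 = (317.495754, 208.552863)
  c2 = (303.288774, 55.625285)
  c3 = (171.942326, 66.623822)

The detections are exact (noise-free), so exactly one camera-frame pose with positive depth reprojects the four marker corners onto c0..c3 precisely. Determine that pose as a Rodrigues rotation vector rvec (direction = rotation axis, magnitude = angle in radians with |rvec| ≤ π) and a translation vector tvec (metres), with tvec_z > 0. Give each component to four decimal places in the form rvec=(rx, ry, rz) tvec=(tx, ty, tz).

Intrinsics K: fx=656.5, fy=786.1, cx=339.1, cy=253.4
Marker side s = 0.117 m; corners in marker frame (Z=0):
  M0 = (-0.0585, +0.0585, 0)
  M1 = (+0.0585, +0.0585, 0)
  M2 = (+0.0585, -0.0585, 0)
  M3 = (-0.0585, -0.0585, 0)
Detected image corners:
  c0 = (189.934146, 227.376923) px
  c1 = (317.495754, 208.552863) px
  c2 = (303.288774, 55.625285) px
  c3 = (171.942326, 66.623822) px
Planar DLT: solve 8×8 A·h = b for H (H[2,2]=1):
  H  [+1215.56894 +184.97559 +247.44168]
  H  [-65.73742 +1366.79407 +140.24318]
  H  [+0.44495 +0.19455 +1.00000]
B = K⁻¹H; ‖b₁‖=1.696952, ‖b₂‖=1.696952; λ = 2/(‖b₁‖+‖b₂‖) = 0.589292, sign → tz>0 ⇒ λ=+0.589292
r₁ = λ·B[:,0] = (+0.95569,-0.13380,+0.26220); r₂ = λ·B[:,1] = (+0.10682,+0.98765,+0.11465)
r₃ = r₁×r₂ = (-0.27431,-0.08156,+0.95818); SVD([r₁ r₂ r₃]) → R = UVᵀ:
  R  [+0.95569 +0.10682 -0.27431]
  R  [-0.13380 +0.98765 -0.08156]
  R  [+0.26220 +0.11465 +0.95818]
t = (-0.08227, -0.08483, +0.58929) m
tr R = 2.901515; θ = arccos((tr R − 1)/2) = 0.315125 rad = 18.055°
axis k = ((R−Rᵀ)₃₂, (R−Rᵀ)₁₃, (R−Rᵀ)₂₁) / (2 sinθ) = (+0.316531, -0.865520, -0.388180)
rvec = θ·k = (+0.099747, -0.272747, -0.122325)

rvec=(0.0997, -0.2727, -0.1223) tvec=(-0.0823, -0.0848, 0.5893)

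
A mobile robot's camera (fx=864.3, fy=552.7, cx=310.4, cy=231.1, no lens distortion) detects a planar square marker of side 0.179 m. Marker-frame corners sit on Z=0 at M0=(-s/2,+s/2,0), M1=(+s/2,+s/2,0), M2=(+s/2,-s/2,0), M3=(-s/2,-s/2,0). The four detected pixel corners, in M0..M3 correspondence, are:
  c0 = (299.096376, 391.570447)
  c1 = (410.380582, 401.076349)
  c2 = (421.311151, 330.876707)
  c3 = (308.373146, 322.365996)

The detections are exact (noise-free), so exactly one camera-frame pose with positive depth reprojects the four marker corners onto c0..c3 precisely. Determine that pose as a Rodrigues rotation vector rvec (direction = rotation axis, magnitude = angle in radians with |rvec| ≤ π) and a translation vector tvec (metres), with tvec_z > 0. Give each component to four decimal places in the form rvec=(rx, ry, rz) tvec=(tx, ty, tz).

rvec=(0.0969, 0.1278, 0.0904) tvec=(0.0777, 0.3243, 1.3728)

Intrinsics K: fx=864.3, fy=552.7, cx=310.4, cy=231.1
Marker side s = 0.179 m; corners in marker frame (Z=0):
  M0 = (-0.0895, +0.0895, 0)
  M1 = (+0.0895, +0.0895, 0)
  M2 = (+0.0895, -0.0895, 0)
  M3 = (-0.0895, -0.0895, 0)
Detected image corners:
  c0 = (299.096376, 391.570447) px
  c1 = (410.380582, 401.076349) px
  c2 = (421.311151, 330.876707) px
  c3 = (308.373146, 322.365996) px
Planar DLT: solve 8×8 A·h = b for H (H[2,2]=1):
  H  [+594.13241 -29.65568 +359.30831]
  H  [+18.03803 +416.25219 +361.66827]
  H  [-0.08937 +0.07436 +1.00000]
B = K⁻¹H; ‖b₁‖=0.728413, ‖b₂‖=0.728413; λ = 2/(‖b₁‖+‖b₂‖) = 1.372847, sign → tz>0 ⇒ λ=+1.372847
r₁ = λ·B[:,0] = (+0.98778,+0.09611,-0.12270); r₂ = λ·B[:,1] = (-0.08376,+0.99124,+0.10208)
r₃ = r₁×r₂ = (+0.13143,-0.09055,+0.98718); SVD([r₁ r₂ r₃]) → R = UVᵀ:
  R  [+0.98778 -0.08376 +0.13143]
  R  [+0.09611 +0.99124 -0.09055]
  R  [-0.12270 +0.10208 +0.98718]
t = (+0.07769, +0.32432, +1.37285) m
tr R = 2.966204; θ = arccos((tr R − 1)/2) = 0.184098 rad = 10.548°
axis k = ((R−Rᵀ)₃₂, (R−Rᵀ)₁₃, (R−Rᵀ)₂₁) / (2 sinθ) = (+0.526148, +0.694117, +0.491295)
rvec = θ·k = (+0.096863, +0.127785, +0.090446)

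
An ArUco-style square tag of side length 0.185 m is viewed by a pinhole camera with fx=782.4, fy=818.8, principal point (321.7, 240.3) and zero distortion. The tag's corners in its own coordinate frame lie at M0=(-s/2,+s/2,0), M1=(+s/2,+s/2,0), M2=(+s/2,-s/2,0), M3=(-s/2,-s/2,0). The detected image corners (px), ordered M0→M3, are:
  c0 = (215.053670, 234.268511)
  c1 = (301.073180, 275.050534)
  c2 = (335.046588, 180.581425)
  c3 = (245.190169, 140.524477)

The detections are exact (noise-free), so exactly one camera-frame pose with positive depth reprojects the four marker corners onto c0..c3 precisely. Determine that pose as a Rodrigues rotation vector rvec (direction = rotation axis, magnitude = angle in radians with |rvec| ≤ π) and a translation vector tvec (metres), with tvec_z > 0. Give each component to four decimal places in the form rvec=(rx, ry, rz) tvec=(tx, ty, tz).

Intrinsics K: fx=782.4, fy=818.8, cx=321.7, cy=240.3
Marker side s = 0.185 m; corners in marker frame (Z=0):
  M0 = (-0.0925, +0.0925, 0)
  M1 = (+0.0925, +0.0925, 0)
  M2 = (+0.0925, -0.0925, 0)
  M3 = (-0.0925, -0.0925, 0)
Detected image corners:
  c0 = (215.053670, 234.268511) px
  c1 = (301.073180, 275.050534) px
  c2 = (335.046588, 180.581425) px
  c3 = (245.190169, 140.524477) px
Planar DLT: solve 8×8 A·h = b for H (H[2,2]=1):
  H  [+441.28081 -120.85609 +273.30536]
  H  [+192.85901 +548.27215 +208.20561]
  H  [-0.12360 +0.19080 +1.00000]
B = K⁻¹H; ‖b₁‖=0.683499, ‖b₂‖=0.683499; λ = 2/(‖b₁‖+‖b₂‖) = 1.463060, sign → tz>0 ⇒ λ=+1.463060
r₁ = λ·B[:,0] = (+0.89953,+0.39768,-0.18083); r₂ = λ·B[:,1] = (-0.34077,+0.89775,+0.27915)
r₃ = r₁×r₂ = (+0.27335,-0.18948,+0.94307); SVD([r₁ r₂ r₃]) → R = UVᵀ:
  R  [+0.89953 -0.34077 +0.27335]
  R  [+0.39768 +0.89775 -0.18948]
  R  [-0.18083 +0.27915 +0.94307]
t = (-0.09050, -0.05735, +1.46306) m
tr R = 2.740347; θ = arccos((tr R − 1)/2) = 0.515242 rad = 29.521°
axis k = ((R−Rᵀ)₃₂, (R−Rᵀ)₁₃, (R−Rᵀ)₂₁) / (2 sinθ) = (+0.475524, +0.460863, +0.749321)
rvec = θ·k = (+0.245010, +0.237456, +0.386082)

rvec=(0.2450, 0.2375, 0.3861) tvec=(-0.0905, -0.0573, 1.4631)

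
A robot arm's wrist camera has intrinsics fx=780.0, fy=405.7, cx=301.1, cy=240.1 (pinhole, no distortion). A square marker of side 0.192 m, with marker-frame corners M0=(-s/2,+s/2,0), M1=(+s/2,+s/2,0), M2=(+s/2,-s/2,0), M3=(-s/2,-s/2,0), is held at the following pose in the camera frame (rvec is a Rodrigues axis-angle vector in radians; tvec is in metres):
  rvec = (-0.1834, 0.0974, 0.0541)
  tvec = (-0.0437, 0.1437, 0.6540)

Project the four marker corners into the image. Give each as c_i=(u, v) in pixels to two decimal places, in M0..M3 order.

c0=(126.03, 386.72) c1=(357.95, 396.84) c2=(369.16, 273.07) c3=(148.65, 267.00)

Intrinsics K: fx=780.0, fy=405.7, cx=301.1, cy=240.1
Marker side s = 0.192 m; corners in marker frame (Z=0):
  M0 = (-0.0960, +0.0960, 0)
  M1 = (+0.0960, +0.0960, 0)
  M2 = (+0.0960, -0.0960, 0)
  M3 = (-0.0960, -0.0960, 0)
rvec = (-0.1834, 0.0974, 0.0541), |rvec| = θ = 0.21459 rad = 12.295°
Rodrigues: sinθ=0.21295, 1−cosθ=0.02294; R = I + sinθ·[k]× + (1−cosθ)·[k]×²:
    [+0.99382 -0.06258 +0.09171]
    [+0.04479 +0.98179 +0.18462]
    [-0.10160 -0.17937 +0.97852]
t = (-0.0437, 0.1437, 0.6540) m
M0: Pc = R·M0+t = (-0.14511, +0.23365, +0.64653); u = 780.0·(-0.14511)/0.64653 + 301.1 = 126.0291, v = 405.7·(+0.23365)/0.64653 + 240.1 = 386.7167
M1: Pc = R·M1+t = (+0.04570, +0.24225, +0.62703); u = 780.0·(+0.04570)/0.62703 + 301.1 = 357.9473, v = 405.7·(+0.24225)/0.62703 + 240.1 = 396.8419
M2: Pc = R·M2+t = (+0.05771, +0.05375, +0.66147); u = 780.0·(+0.05771)/0.66147 + 301.1 = 369.1567, v = 405.7·(+0.05375)/0.66147 + 240.1 = 273.0655
M3: Pc = R·M3+t = (-0.13310, +0.04515, +0.68097); u = 780.0·(-0.13310)/0.68097 + 301.1 = 148.6464, v = 405.7·(+0.04515)/0.68097 + 240.1 = 266.9980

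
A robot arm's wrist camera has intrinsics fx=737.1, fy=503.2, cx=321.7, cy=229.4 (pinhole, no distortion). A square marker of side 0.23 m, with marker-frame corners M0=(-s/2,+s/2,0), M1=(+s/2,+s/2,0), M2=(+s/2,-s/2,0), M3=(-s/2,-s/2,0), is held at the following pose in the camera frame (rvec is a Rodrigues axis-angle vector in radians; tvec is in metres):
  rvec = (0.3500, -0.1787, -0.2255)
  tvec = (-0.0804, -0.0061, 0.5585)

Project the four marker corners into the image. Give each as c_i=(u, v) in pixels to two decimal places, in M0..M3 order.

c0=(108.24, 339.37) c1=(383.35, 287.09) c2=(333.32, 97.26) c3=(10.03, 146.48)

Intrinsics K: fx=737.1, fy=503.2, cx=321.7, cy=229.4
Marker side s = 0.23 m; corners in marker frame (Z=0):
  M0 = (-0.1150, +0.1150, 0)
  M1 = (+0.1150, +0.1150, 0)
  M2 = (+0.1150, -0.1150, 0)
  M3 = (-0.1150, -0.1150, 0)
rvec = (0.3500, -0.1787, -0.2255), |rvec| = θ = 0.45308 rad = 25.960°
Rodrigues: sinθ=0.43774, 1−cosθ=0.10090; R = I + sinθ·[k]× + (1−cosθ)·[k]×²:
    [+0.95931 +0.18712 -0.21144]
    [-0.24860 +0.91480 -0.31834]
    [+0.13386 +0.35795 +0.92410]
t = (-0.0804, -0.0061, 0.5585) m
M0: Pc = R·M0+t = (-0.16920, +0.12769, +0.58427); u = 737.1·(-0.16920)/0.58427 + 321.7 = 108.2399, v = 503.2·(+0.12769)/0.58427 + 229.4 = 339.3733
M1: Pc = R·M1+t = (+0.05144, +0.07051, +0.61506); u = 737.1·(+0.05144)/0.61506 + 321.7 = 383.3467, v = 503.2·(+0.07051)/0.61506 + 229.4 = 287.0884
M2: Pc = R·M2+t = (+0.00840, -0.13989, +0.53273); u = 737.1·(+0.00840)/0.53273 + 321.7 = 333.3249, v = 503.2·(-0.13989)/0.53273 + 229.4 = 97.2628
M3: Pc = R·M3+t = (-0.21224, -0.08271, +0.50194); u = 737.1·(-0.21224)/0.50194 + 321.7 = 10.0264, v = 503.2·(-0.08271)/0.50194 + 229.4 = 146.4805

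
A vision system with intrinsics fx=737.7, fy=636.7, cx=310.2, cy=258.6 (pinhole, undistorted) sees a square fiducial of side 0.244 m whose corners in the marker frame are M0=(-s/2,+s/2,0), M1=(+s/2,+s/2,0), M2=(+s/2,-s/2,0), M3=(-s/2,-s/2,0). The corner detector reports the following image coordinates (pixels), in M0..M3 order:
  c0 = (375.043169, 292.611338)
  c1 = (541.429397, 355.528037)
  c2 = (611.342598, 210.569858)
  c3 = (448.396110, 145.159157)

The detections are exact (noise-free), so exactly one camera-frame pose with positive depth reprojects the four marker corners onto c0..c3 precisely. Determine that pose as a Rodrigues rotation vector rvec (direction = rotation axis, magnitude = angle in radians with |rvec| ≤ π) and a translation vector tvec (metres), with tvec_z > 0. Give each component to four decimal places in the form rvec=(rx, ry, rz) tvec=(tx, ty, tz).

rvec=(-0.0264, -0.0960, 0.4118) tvec=(0.2440, -0.0118, 0.9730)

Intrinsics K: fx=737.7, fy=636.7, cx=310.2, cy=258.6
Marker side s = 0.244 m; corners in marker frame (Z=0):
  M0 = (-0.1220, +0.1220, 0)
  M1 = (+0.1220, +0.1220, 0)
  M2 = (+0.1220, -0.1220, 0)
  M3 = (-0.1220, -0.1220, 0)
Detected image corners:
  c0 = (375.043169, 292.611338) px
  c1 = (541.429397, 355.528037) px
  c2 = (611.342598, 210.569858) px
  c3 = (448.396110, 145.159157) px
Planar DLT: solve 8×8 A·h = b for H (H[2,2]=1):
  H  [+719.41149 -316.39985 +495.16190]
  H  [+285.64515 +587.51298 +250.90697]
  H  [+0.09025 -0.04635 +1.00000]
B = K⁻¹H; ‖b₁‖=1.027776, ‖b₂‖=1.027776; λ = 2/(‖b₁‖+‖b₂‖) = 0.972975, sign → tz>0 ⇒ λ=+0.972975
r₁ = λ·B[:,0] = (+0.91193,+0.40084,+0.08781); r₂ = λ·B[:,1] = (-0.39835,+0.91613,-0.04510)
r₃ = r₁×r₂ = (-0.09852,+0.00615,+0.99512); SVD([r₁ r₂ r₃]) → R = UVᵀ:
  R  [+0.91193 -0.39835 -0.09852]
  R  [+0.40084 +0.91613 +0.00615]
  R  [+0.08781 -0.04510 +0.99512]
t = (+0.24395, -0.01176, +0.97297) m
tr R = 2.823170; θ = arccos((tr R − 1)/2) = 0.423673 rad = 24.275°
axis k = ((R−Rᵀ)₃₂, (R−Rᵀ)₁₃, (R−Rᵀ)₂₁) / (2 sinθ) = (-0.062322, -0.226626, +0.971986)
rvec = θ·k = (-0.026404, -0.096015, +0.411804)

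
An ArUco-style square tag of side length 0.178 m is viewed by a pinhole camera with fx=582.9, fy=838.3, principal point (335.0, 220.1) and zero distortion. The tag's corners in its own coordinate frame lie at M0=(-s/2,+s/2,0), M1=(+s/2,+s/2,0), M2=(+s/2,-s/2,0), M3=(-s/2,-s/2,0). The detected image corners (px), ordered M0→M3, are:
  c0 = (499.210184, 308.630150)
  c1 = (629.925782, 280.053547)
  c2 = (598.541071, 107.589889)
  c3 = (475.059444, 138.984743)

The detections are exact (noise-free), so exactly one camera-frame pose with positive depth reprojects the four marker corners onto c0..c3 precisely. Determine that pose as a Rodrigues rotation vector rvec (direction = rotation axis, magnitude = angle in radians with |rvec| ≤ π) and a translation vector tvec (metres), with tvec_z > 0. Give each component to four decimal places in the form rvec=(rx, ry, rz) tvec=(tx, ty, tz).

rvec=(-0.2343, 0.1396, -0.1528) tvec=(0.3076, -0.0132, 0.8357)

Intrinsics K: fx=582.9, fy=838.3, cx=335.0, cy=220.1
Marker side s = 0.178 m; corners in marker frame (Z=0):
  M0 = (-0.0890, +0.0890, 0)
  M1 = (+0.0890, +0.0890, 0)
  M2 = (+0.0890, -0.0890, 0)
  M3 = (-0.0890, -0.0890, 0)
Detected image corners:
  c0 = (499.210184, 308.630150) px
  c1 = (629.925782, 280.053547) px
  c2 = (598.541071, 107.589889) px
  c3 = (475.059444, 138.984743) px
Planar DLT: solve 8×8 A·h = b for H (H[2,2]=1):
  H  [+634.69529 -3.12369 +549.51812]
  H  [-198.55031 +900.64011 +206.80966]
  H  [-0.14313 -0.28848 +1.00000]
B = K⁻¹H; ‖b₁‖=1.196541, ‖b₂‖=1.196541; λ = 2/(‖b₁‖+‖b₂‖) = 0.835742, sign → tz>0 ⇒ λ=+0.835742
r₁ = λ·B[:,0] = (+0.97875,-0.16654,-0.11962); r₂ = λ·B[:,1] = (+0.13408,+0.96119,-0.24110)
r₃ = r₁×r₂ = (+0.15513,+0.21994,+0.96310); SVD([r₁ r₂ r₃]) → R = UVᵀ:
  R  [+0.97875 +0.13408 +0.15513]
  R  [-0.16654 +0.96119 +0.21994]
  R  [-0.11962 -0.24110 +0.96310]
t = (+0.30757, -0.01325, +0.83574) m
tr R = 2.903047; θ = arccos((tr R − 1)/2) = 0.312645 rad = 17.913°
axis k = ((R−Rᵀ)₃₂, (R−Rᵀ)₁₃, (R−Rᵀ)₂₁) / (2 sinθ) = (-0.749462, +0.446639, -0.488693)
rvec = θ·k = (-0.234316, +0.139640, -0.152787)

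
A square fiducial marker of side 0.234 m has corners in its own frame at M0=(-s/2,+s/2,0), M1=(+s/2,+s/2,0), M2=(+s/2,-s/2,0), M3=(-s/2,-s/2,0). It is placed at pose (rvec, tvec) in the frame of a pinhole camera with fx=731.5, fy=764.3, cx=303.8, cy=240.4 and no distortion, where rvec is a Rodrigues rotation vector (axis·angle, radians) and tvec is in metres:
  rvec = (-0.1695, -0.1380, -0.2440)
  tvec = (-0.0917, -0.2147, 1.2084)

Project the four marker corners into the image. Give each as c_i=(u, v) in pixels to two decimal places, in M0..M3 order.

c0=(194.79, 190.78) c1=(334.13, 158.54) c2=(298.71, 23.39) c3=(162.34, 50.60)

Intrinsics K: fx=731.5, fy=764.3, cx=303.8, cy=240.4
Marker side s = 0.234 m; corners in marker frame (Z=0):
  M0 = (-0.1170, +0.1170, 0)
  M1 = (+0.1170, +0.1170, 0)
  M2 = (+0.1170, -0.1170, 0)
  M3 = (-0.1170, -0.1170, 0)
rvec = (-0.1695, -0.1380, -0.2440), |rvec| = θ = 0.32758 rad = 18.769°
Rodrigues: sinθ=0.32175, 1−cosθ=0.05318; R = I + sinθ·[k]× + (1−cosθ)·[k]×²:
    [+0.96106 +0.25125 -0.11505]
    [-0.22807 +0.95626 +0.18317]
    [+0.15604 -0.14980 +0.97633]
t = (-0.0917, -0.2147, 1.2084) m
M0: Pc = R·M0+t = (-0.17475, -0.07613, +1.17262); u = 731.5·(-0.17475)/1.17262 + 303.8 = 194.7892, v = 764.3·(-0.07613)/1.17262 + 240.4 = 190.7769
M1: Pc = R·M1+t = (+0.05014, -0.12950, +1.20913); u = 731.5·(+0.05014)/1.20913 + 303.8 = 334.1339, v = 764.3·(-0.12950)/1.20913 + 240.4 = 158.5411
M2: Pc = R·M2+t = (-0.00865, -0.35327, +1.24418); u = 731.5·(-0.00865)/1.24418 + 303.8 = 298.7130, v = 764.3·(-0.35327)/1.24418 + 240.4 = 23.3889
M3: Pc = R·M3+t = (-0.23354, -0.29990, +1.20767); u = 731.5·(-0.23354)/1.20767 + 303.8 = 162.3418, v = 764.3·(-0.29990)/1.20767 + 240.4 = 50.6028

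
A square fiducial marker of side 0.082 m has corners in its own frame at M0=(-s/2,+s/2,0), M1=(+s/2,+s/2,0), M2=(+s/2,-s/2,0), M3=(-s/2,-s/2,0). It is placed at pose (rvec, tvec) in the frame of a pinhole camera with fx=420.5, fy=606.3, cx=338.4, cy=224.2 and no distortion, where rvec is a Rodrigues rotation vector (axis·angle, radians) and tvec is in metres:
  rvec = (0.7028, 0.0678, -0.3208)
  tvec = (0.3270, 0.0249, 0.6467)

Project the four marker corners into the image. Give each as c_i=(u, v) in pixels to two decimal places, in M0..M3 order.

c0=(524.69, 282.41) c1=(577.73, 263.67) c2=(580.14, 208.99) c3=(522.73, 230.45)

Intrinsics K: fx=420.5, fy=606.3, cx=338.4, cy=224.2
Marker side s = 0.082 m; corners in marker frame (Z=0):
  M0 = (-0.0410, +0.0410, 0)
  M1 = (+0.0410, +0.0410, 0)
  M2 = (+0.0410, -0.0410, 0)
  M3 = (-0.0410, -0.0410, 0)
rvec = (0.7028, 0.0678, -0.3208), |rvec| = θ = 0.77552 rad = 44.434°
Rodrigues: sinθ=0.70009, 1−cosθ=0.28595; R = I + sinθ·[k]× + (1−cosθ)·[k]×²:
    [+0.94889 +0.31225 -0.04599]
    [-0.26694 +0.71624 -0.64478]
    [-0.16840 +0.62410 +0.76298]
t = (0.3270, 0.0249, 0.6467) m
M0: Pc = R·M0+t = (+0.30090, +0.06521, +0.67919); u = 420.5·(+0.30090)/0.67919 + 338.4 = 524.6913, v = 606.3·(+0.06521)/0.67919 + 224.2 = 282.4119
M1: Pc = R·M1+t = (+0.37871, +0.04332, +0.66538); u = 420.5·(+0.37871)/0.66538 + 338.4 = 577.7297, v = 606.3·(+0.04332)/0.66538 + 224.2 = 263.6744
M2: Pc = R·M2+t = (+0.35310, -0.01541, +0.61421); u = 420.5·(+0.35310)/0.61421 + 338.4 = 580.1414, v = 606.3·(-0.01541)/0.61421 + 224.2 = 208.9879
M3: Pc = R·M3+t = (+0.27529, +0.00648, +0.62802); u = 420.5·(+0.27529)/0.62802 + 338.4 = 522.7278, v = 606.3·(+0.00648)/0.62802 + 224.2 = 230.4548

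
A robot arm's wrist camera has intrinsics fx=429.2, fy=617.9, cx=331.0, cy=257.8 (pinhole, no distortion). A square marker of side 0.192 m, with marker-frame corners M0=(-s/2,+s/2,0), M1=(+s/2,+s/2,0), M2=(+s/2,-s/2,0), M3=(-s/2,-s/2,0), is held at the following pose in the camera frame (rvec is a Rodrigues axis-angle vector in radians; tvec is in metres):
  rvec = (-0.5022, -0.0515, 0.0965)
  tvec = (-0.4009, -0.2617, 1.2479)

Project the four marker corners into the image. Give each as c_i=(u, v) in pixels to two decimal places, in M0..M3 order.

Intrinsics K: fx=429.2, fy=617.9, cx=331.0, cy=257.8
Marker side s = 0.192 m; corners in marker frame (Z=0):
  M0 = (-0.0960, +0.0960, 0)
  M1 = (+0.0960, +0.0960, 0)
  M2 = (+0.0960, -0.0960, 0)
  M3 = (-0.0960, -0.0960, 0)
rvec = (-0.5022, -0.0515, 0.0965), |rvec| = θ = 0.51397 rad = 29.449°
Rodrigues: sinθ=0.49164, 1−cosθ=0.12920; R = I + sinθ·[k]× + (1−cosθ)·[k]×²:
    [+0.99415 -0.07966 -0.07296]
    [+0.10496 +0.87209 +0.47795]
    [+0.02556 -0.48281 +0.87535]
t = (-0.4009, -0.2617, 1.2479) m
M0: Pc = R·M0+t = (-0.50399, -0.18805, +1.19910); u = 429.2·(-0.50399)/1.19910 + 331.0 = 150.6054, v = 617.9·(-0.18805)/1.19910 + 257.8 = 160.8945
M1: Pc = R·M1+t = (-0.31311, -0.16790, +1.20400); u = 429.2·(-0.31311)/1.20400 + 331.0 = 219.3838, v = 617.9·(-0.16790)/1.20400 + 257.8 = 171.6314
M2: Pc = R·M2+t = (-0.29781, -0.33535, +1.29670); u = 429.2·(-0.29781)/1.29670 + 331.0 = 232.4254, v = 617.9·(-0.33535)/1.29670 + 257.8 = 98.0026
M3: Pc = R·M3+t = (-0.48869, -0.35550, +1.29180); u = 429.2·(-0.48869)/1.29180 + 331.0 = 168.6321, v = 617.9·(-0.35550)/1.29180 + 257.8 = 87.7565

c0=(150.61, 160.89) c1=(219.38, 171.63) c2=(232.43, 98.00) c3=(168.63, 87.76)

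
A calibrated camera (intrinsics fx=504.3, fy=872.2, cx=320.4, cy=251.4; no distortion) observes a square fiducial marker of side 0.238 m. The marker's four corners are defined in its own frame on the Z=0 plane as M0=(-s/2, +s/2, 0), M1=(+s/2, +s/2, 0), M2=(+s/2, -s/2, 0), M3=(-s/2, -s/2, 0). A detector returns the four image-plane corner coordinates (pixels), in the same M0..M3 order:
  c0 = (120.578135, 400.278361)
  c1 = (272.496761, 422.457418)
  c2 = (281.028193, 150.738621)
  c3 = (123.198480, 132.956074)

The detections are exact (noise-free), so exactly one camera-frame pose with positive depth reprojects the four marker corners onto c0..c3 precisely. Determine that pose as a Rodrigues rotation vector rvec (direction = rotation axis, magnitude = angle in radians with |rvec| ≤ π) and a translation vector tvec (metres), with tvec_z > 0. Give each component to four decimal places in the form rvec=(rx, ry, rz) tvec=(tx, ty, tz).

rvec=(0.1180, 0.0653, 0.0680) tvec=(-0.1838, 0.0241, 0.7605)

Intrinsics K: fx=504.3, fy=872.2, cx=320.4, cy=251.4
Marker side s = 0.238 m; corners in marker frame (Z=0):
  M0 = (-0.1190, +0.1190, 0)
  M1 = (+0.1190, +0.1190, 0)
  M2 = (+0.1190, -0.1190, 0)
  M3 = (-0.1190, -0.1190, 0)
Detected image corners:
  c0 = (120.578135, 400.278361) px
  c1 = (272.496761, 422.457418) px
  c2 = (281.028193, 150.738621) px
  c3 = (123.198480, 132.956074) px
Planar DLT: solve 8×8 A·h = b for H (H[2,2]=1):
  H  [+634.51044 +8.07975 +198.53398]
  H  [+61.93829 +1175.91063 +279.03764]
  H  [-0.08021 +0.15748 +1.00000]
B = K⁻¹H; ‖b₁‖=1.314992, ‖b₂‖=1.314992; λ = 2/(‖b₁‖+‖b₂‖) = 0.760461, sign → tz>0 ⇒ λ=+0.760461
r₁ = λ·B[:,0] = (+0.99557,+0.07159,-0.06100); r₂ = λ·B[:,1] = (-0.06390,+0.99074,+0.11976)
r₃ = r₁×r₂ = (+0.06901,-0.11533,+0.99093); SVD([r₁ r₂ r₃]) → R = UVᵀ:
  R  [+0.99557 -0.06390 +0.06901]
  R  [+0.07159 +0.99074 -0.11533]
  R  [-0.06100 +0.11976 +0.99093]
t = (-0.18377, +0.02410, +0.76046) m
tr R = 2.977240; θ = arccos((tr R − 1)/2) = 0.151008 rad = 8.652°
axis k = ((R−Rᵀ)₃₂, (R−Rᵀ)₁₃, (R−Rᵀ)₂₁) / (2 sinθ) = (+0.781345, +0.432105, +0.450318)
rvec = θ·k = (+0.117989, +0.065251, +0.068002)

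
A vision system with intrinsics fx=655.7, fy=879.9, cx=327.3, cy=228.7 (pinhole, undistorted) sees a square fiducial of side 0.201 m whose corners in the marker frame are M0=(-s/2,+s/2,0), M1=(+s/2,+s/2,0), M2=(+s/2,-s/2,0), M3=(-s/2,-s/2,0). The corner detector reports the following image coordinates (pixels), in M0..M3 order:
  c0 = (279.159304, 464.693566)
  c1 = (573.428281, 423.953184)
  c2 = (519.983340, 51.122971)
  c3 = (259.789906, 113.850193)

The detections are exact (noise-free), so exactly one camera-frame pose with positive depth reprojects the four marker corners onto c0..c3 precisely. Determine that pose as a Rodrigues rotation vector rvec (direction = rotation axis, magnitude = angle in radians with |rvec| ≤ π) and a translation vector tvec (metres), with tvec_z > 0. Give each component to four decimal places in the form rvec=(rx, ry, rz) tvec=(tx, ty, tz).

rvec=(-0.2592, 0.2016, -0.1243) tvec=(0.0539, 0.0137, 0.4745)

Intrinsics K: fx=655.7, fy=879.9, cx=327.3, cy=228.7
Marker side s = 0.201 m; corners in marker frame (Z=0):
  M0 = (-0.1005, +0.1005, 0)
  M1 = (+0.1005, +0.1005, 0)
  M2 = (+0.1005, -0.1005, 0)
  M3 = (-0.1005, -0.1005, 0)
Detected image corners:
  c0 = (279.159304, 464.693566) px
  c1 = (573.428281, 423.953184) px
  c2 = (519.983340, 51.122971) px
  c3 = (259.789906, 113.850193) px
Planar DLT: solve 8×8 A·h = b for H (H[2,2]=1):
  H  [+1218.35964 -51.17847 +401.73400]
  H  [-361.23526 +1650.23834 +254.19427]
  H  [-0.38256 -0.56127 +1.00000]
B = K⁻¹H; ‖b₁‖=2.107559, ‖b₂‖=2.107559; λ = 2/(‖b₁‖+‖b₂‖) = 0.474483, sign → tz>0 ⇒ λ=+0.474483
r₁ = λ·B[:,0] = (+0.97225,-0.14762,-0.18152); r₂ = λ·B[:,1] = (+0.09590,+0.95910,-0.26631)
r₃ = r₁×r₂ = (+0.21341,+0.24152,+0.94664); SVD([r₁ r₂ r₃]) → R = UVᵀ:
  R  [+0.97225 +0.09590 +0.21341]
  R  [-0.14762 +0.95910 +0.24152]
  R  [-0.18152 -0.26631 +0.94664]
t = (+0.05386, +0.01375, +0.47448) m
tr R = 2.877990; θ = arccos((tr R − 1)/2) = 0.351100 rad = 20.117°
axis k = ((R−Rᵀ)₃₂, (R−Rᵀ)₁₃, (R−Rᵀ)₂₁) / (2 sinθ) = (-0.738271, +0.574132, -0.354017)
rvec = θ·k = (-0.259207, +0.201578, -0.124295)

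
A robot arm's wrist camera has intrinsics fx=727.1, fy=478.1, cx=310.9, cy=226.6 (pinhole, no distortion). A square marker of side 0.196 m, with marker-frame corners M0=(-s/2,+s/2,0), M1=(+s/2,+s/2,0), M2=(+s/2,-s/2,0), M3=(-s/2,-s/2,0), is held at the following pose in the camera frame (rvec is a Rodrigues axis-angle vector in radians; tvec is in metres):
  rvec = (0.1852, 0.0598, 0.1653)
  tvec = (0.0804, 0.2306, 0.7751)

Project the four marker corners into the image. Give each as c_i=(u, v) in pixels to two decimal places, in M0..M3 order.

Intrinsics K: fx=727.1, fy=478.1, cx=310.9, cy=226.6
Marker side s = 0.196 m; corners in marker frame (Z=0):
  M0 = (-0.0980, +0.0980, 0)
  M1 = (+0.0980, +0.0980, 0)
  M2 = (+0.0980, -0.0980, 0)
  M3 = (-0.0980, -0.0980, 0)
rvec = (0.1852, 0.0598, 0.1653), |rvec| = θ = 0.25534 rad = 14.630°
Rodrigues: sinθ=0.25258, 1−cosθ=0.03242; R = I + sinθ·[k]× + (1−cosθ)·[k]×²:
    [+0.98463 -0.15800 +0.07438]
    [+0.16902 +0.96936 -0.17828]
    [-0.04393 +0.18811 +0.98117]
t = (0.0804, 0.2306, 0.7751) m
M0: Pc = R·M0+t = (-0.03158, +0.30903, +0.79784); u = 727.1·(-0.03158)/0.79784 + 310.9 = 282.1215, v = 478.1·(+0.30903)/0.79784 + 226.6 = 411.7860
M1: Pc = R·M1+t = (+0.16141, +0.34216, +0.78923); u = 727.1·(+0.16141)/0.78923 + 310.9 = 459.6034, v = 478.1·(+0.34216)/0.78923 + 226.6 = 433.8742
M2: Pc = R·M2+t = (+0.19238, +0.15217, +0.75236); u = 727.1·(+0.19238)/0.75236 + 310.9 = 496.8193, v = 478.1·(+0.15217)/0.75236 + 226.6 = 323.2970
M3: Pc = R·M3+t = (-0.00061, +0.11904, +0.76097); u = 727.1·(-0.00061)/0.76097 + 310.9 = 310.3173, v = 478.1·(+0.11904)/0.76097 + 226.6 = 301.3898

c0=(282.12, 411.79) c1=(459.60, 433.87) c2=(496.82, 323.30) c3=(310.32, 301.39)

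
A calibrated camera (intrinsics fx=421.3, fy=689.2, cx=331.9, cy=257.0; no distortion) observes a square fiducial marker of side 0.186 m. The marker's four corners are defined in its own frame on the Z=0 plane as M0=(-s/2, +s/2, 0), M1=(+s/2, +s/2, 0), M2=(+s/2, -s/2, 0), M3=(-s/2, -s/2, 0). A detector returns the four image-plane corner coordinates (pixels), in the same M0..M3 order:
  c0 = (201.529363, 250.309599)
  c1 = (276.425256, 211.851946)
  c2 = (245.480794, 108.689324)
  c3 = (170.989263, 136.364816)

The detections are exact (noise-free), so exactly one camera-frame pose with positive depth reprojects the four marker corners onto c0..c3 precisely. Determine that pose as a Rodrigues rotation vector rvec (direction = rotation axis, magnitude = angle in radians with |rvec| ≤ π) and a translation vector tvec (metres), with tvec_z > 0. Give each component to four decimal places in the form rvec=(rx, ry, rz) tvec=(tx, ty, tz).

rvec=(-0.3302, -0.4321, -0.4096) tvec=(-0.2528, -0.1185, 0.9956)

Intrinsics K: fx=421.3, fy=689.2, cx=331.9, cy=257.0
Marker side s = 0.186 m; corners in marker frame (Z=0):
  M0 = (-0.0930, +0.0930, 0)
  M1 = (+0.0930, +0.0930, 0)
  M2 = (+0.0930, -0.0930, 0)
  M3 = (-0.0930, -0.0930, 0)
Detected image corners:
  c0 = (201.529363, 250.309599) px
  c1 = (276.425256, 211.851946) px
  c2 = (245.480794, 108.689324) px
  c3 = (170.989263, 136.364816) px
Planar DLT: solve 8×8 A·h = b for H (H[2,2]=1):
  H  [+505.90027 +115.87462 +224.91077]
  H  [-94.67738 +543.26155 +174.97004]
  H  [+0.46664 -0.22116 +1.00000]
B = K⁻¹H; ‖b₁‖=1.004447, ‖b₂‖=1.004447; λ = 2/(‖b₁‖+‖b₂‖) = 0.995572, sign → tz>0 ⇒ λ=+0.995572
r₁ = λ·B[:,0] = (+0.82950,-0.31000,+0.46457); r₂ = λ·B[:,1] = (+0.44728,+0.86687,-0.22018)
r₃ = r₁×r₂ = (-0.33446,+0.39044,+0.85772); SVD([r₁ r₂ r₃]) → R = UVᵀ:
  R  [+0.82950 +0.44728 -0.33446]
  R  [-0.31000 +0.86687 +0.39044]
  R  [+0.46457 -0.22018 +0.85772]
t = (-0.25283, -0.11849, +0.99557) m
tr R = 2.554089; θ = arccos((tr R − 1)/2) = 0.680840 rad = 39.009°
axis k = ((R−Rᵀ)₃₂, (R−Rᵀ)₁₃, (R−Rᵀ)₂₁) / (2 sinθ) = (-0.485049, -0.634716, -0.601550)
rvec = θ·k = (-0.330241, -0.432140, -0.409559)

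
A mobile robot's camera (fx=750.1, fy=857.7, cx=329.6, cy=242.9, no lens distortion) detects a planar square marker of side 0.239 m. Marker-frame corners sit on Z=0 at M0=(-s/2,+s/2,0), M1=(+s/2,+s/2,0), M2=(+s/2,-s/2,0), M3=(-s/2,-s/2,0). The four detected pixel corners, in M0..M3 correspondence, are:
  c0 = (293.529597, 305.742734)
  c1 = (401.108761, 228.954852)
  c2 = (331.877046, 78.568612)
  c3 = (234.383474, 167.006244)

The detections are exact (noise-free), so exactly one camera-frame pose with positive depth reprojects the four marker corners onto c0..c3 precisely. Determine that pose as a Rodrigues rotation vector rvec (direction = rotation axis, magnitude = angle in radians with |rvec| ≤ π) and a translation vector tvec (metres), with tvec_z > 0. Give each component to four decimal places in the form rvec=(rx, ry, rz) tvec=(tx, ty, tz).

rvec=(-0.0453, 0.5879, -0.5050) tvec=(-0.0288, -0.0676, 1.2328)

Intrinsics K: fx=750.1, fy=857.7, cx=329.6, cy=242.9
Marker side s = 0.239 m; corners in marker frame (Z=0):
  M0 = (-0.1195, +0.1195, 0)
  M1 = (+0.1195, +0.1195, 0)
  M2 = (+0.1195, -0.1195, 0)
  M3 = (-0.1195, -0.1195, 0)
Detected image corners:
  c0 = (293.529597, 305.742734) px
  c1 = (401.108761, 228.954852) px
  c2 = (331.877046, 78.568612) px
  c3 = (234.383474, 167.006244) px
Planar DLT: solve 8×8 A·h = b for H (H[2,2]=1):
  H  [+295.76351 +220.96689 +312.07572]
  H  [-428.32334 +574.82960 +195.87365]
  H  [-0.42156 -0.14765 +1.00000]
B = K⁻¹H; ‖b₁‖=0.811158, ‖b₂‖=0.811158; λ = 2/(‖b₁‖+‖b₂‖) = 1.232806, sign → tz>0 ⇒ λ=+1.232806
r₁ = λ·B[:,0] = (+0.71446,-0.46847,-0.51970); r₂ = λ·B[:,1] = (+0.44315,+0.87777,-0.18202)
r₃ = r₁×r₂ = (+0.54145,-0.10026,+0.83473); SVD([r₁ r₂ r₃]) → R = UVᵀ:
  R  [+0.71446 +0.44315 +0.54145]
  R  [-0.46847 +0.87777 -0.10026]
  R  [-0.51970 -0.18202 +0.83473]
t = (-0.02880, -0.06759, +1.23281) m
tr R = 2.426961; θ = arccos((tr R − 1)/2) = 0.776343 rad = 44.481°
axis k = ((R−Rᵀ)₃₂, (R−Rᵀ)₁₃, (R−Rᵀ)₂₁) / (2 sinθ) = (-0.058349, +0.757240, -0.650525)
rvec = θ·k = (-0.045299, +0.587878, -0.505031)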